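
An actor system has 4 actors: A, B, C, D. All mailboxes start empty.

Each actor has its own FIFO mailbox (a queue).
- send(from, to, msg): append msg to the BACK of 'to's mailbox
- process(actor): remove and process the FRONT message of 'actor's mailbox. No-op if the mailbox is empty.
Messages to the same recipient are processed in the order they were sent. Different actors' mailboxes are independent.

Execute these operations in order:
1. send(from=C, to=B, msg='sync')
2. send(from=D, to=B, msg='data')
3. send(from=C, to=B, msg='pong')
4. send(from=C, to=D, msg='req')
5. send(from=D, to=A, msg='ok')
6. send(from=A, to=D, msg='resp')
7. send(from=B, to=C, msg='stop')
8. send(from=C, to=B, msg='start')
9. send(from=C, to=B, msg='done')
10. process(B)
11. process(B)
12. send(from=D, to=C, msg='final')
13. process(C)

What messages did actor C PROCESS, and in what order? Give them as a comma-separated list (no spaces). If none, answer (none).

After 1 (send(from=C, to=B, msg='sync')): A:[] B:[sync] C:[] D:[]
After 2 (send(from=D, to=B, msg='data')): A:[] B:[sync,data] C:[] D:[]
After 3 (send(from=C, to=B, msg='pong')): A:[] B:[sync,data,pong] C:[] D:[]
After 4 (send(from=C, to=D, msg='req')): A:[] B:[sync,data,pong] C:[] D:[req]
After 5 (send(from=D, to=A, msg='ok')): A:[ok] B:[sync,data,pong] C:[] D:[req]
After 6 (send(from=A, to=D, msg='resp')): A:[ok] B:[sync,data,pong] C:[] D:[req,resp]
After 7 (send(from=B, to=C, msg='stop')): A:[ok] B:[sync,data,pong] C:[stop] D:[req,resp]
After 8 (send(from=C, to=B, msg='start')): A:[ok] B:[sync,data,pong,start] C:[stop] D:[req,resp]
After 9 (send(from=C, to=B, msg='done')): A:[ok] B:[sync,data,pong,start,done] C:[stop] D:[req,resp]
After 10 (process(B)): A:[ok] B:[data,pong,start,done] C:[stop] D:[req,resp]
After 11 (process(B)): A:[ok] B:[pong,start,done] C:[stop] D:[req,resp]
After 12 (send(from=D, to=C, msg='final')): A:[ok] B:[pong,start,done] C:[stop,final] D:[req,resp]
After 13 (process(C)): A:[ok] B:[pong,start,done] C:[final] D:[req,resp]

Answer: stop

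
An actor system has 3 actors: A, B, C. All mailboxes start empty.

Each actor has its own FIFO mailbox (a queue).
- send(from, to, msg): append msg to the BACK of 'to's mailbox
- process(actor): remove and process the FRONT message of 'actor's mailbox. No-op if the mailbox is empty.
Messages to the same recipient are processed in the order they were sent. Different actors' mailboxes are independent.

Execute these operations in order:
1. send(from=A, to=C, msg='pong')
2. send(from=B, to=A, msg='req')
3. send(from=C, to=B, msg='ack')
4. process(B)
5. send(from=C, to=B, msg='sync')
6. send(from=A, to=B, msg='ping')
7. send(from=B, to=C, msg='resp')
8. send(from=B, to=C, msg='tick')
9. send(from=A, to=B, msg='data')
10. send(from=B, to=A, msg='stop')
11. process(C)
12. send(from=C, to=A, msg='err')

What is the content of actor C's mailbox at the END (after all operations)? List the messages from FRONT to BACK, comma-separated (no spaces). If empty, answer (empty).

Answer: resp,tick

Derivation:
After 1 (send(from=A, to=C, msg='pong')): A:[] B:[] C:[pong]
After 2 (send(from=B, to=A, msg='req')): A:[req] B:[] C:[pong]
After 3 (send(from=C, to=B, msg='ack')): A:[req] B:[ack] C:[pong]
After 4 (process(B)): A:[req] B:[] C:[pong]
After 5 (send(from=C, to=B, msg='sync')): A:[req] B:[sync] C:[pong]
After 6 (send(from=A, to=B, msg='ping')): A:[req] B:[sync,ping] C:[pong]
After 7 (send(from=B, to=C, msg='resp')): A:[req] B:[sync,ping] C:[pong,resp]
After 8 (send(from=B, to=C, msg='tick')): A:[req] B:[sync,ping] C:[pong,resp,tick]
After 9 (send(from=A, to=B, msg='data')): A:[req] B:[sync,ping,data] C:[pong,resp,tick]
After 10 (send(from=B, to=A, msg='stop')): A:[req,stop] B:[sync,ping,data] C:[pong,resp,tick]
After 11 (process(C)): A:[req,stop] B:[sync,ping,data] C:[resp,tick]
After 12 (send(from=C, to=A, msg='err')): A:[req,stop,err] B:[sync,ping,data] C:[resp,tick]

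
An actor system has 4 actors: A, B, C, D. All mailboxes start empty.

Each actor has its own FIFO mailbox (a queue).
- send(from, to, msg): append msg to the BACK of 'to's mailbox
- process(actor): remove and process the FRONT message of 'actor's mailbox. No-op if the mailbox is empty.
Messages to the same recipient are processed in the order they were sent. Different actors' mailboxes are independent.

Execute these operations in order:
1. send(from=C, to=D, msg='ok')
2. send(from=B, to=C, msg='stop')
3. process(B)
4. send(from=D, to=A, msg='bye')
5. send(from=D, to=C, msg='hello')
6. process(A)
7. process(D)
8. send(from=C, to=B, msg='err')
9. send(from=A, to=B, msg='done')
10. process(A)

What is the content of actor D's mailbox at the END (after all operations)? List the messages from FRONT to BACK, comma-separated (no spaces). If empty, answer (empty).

Answer: (empty)

Derivation:
After 1 (send(from=C, to=D, msg='ok')): A:[] B:[] C:[] D:[ok]
After 2 (send(from=B, to=C, msg='stop')): A:[] B:[] C:[stop] D:[ok]
After 3 (process(B)): A:[] B:[] C:[stop] D:[ok]
After 4 (send(from=D, to=A, msg='bye')): A:[bye] B:[] C:[stop] D:[ok]
After 5 (send(from=D, to=C, msg='hello')): A:[bye] B:[] C:[stop,hello] D:[ok]
After 6 (process(A)): A:[] B:[] C:[stop,hello] D:[ok]
After 7 (process(D)): A:[] B:[] C:[stop,hello] D:[]
After 8 (send(from=C, to=B, msg='err')): A:[] B:[err] C:[stop,hello] D:[]
After 9 (send(from=A, to=B, msg='done')): A:[] B:[err,done] C:[stop,hello] D:[]
After 10 (process(A)): A:[] B:[err,done] C:[stop,hello] D:[]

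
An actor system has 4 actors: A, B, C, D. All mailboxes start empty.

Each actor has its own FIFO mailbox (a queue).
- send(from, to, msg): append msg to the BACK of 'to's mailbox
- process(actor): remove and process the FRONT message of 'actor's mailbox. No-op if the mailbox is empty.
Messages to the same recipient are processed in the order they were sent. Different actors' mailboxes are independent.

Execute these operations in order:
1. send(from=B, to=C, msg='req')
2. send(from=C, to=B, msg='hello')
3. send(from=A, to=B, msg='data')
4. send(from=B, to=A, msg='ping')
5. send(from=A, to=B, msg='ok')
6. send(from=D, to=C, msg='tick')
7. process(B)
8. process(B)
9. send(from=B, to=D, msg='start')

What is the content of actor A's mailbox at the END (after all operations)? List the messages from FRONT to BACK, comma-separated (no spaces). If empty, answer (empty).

Answer: ping

Derivation:
After 1 (send(from=B, to=C, msg='req')): A:[] B:[] C:[req] D:[]
After 2 (send(from=C, to=B, msg='hello')): A:[] B:[hello] C:[req] D:[]
After 3 (send(from=A, to=B, msg='data')): A:[] B:[hello,data] C:[req] D:[]
After 4 (send(from=B, to=A, msg='ping')): A:[ping] B:[hello,data] C:[req] D:[]
After 5 (send(from=A, to=B, msg='ok')): A:[ping] B:[hello,data,ok] C:[req] D:[]
After 6 (send(from=D, to=C, msg='tick')): A:[ping] B:[hello,data,ok] C:[req,tick] D:[]
After 7 (process(B)): A:[ping] B:[data,ok] C:[req,tick] D:[]
After 8 (process(B)): A:[ping] B:[ok] C:[req,tick] D:[]
After 9 (send(from=B, to=D, msg='start')): A:[ping] B:[ok] C:[req,tick] D:[start]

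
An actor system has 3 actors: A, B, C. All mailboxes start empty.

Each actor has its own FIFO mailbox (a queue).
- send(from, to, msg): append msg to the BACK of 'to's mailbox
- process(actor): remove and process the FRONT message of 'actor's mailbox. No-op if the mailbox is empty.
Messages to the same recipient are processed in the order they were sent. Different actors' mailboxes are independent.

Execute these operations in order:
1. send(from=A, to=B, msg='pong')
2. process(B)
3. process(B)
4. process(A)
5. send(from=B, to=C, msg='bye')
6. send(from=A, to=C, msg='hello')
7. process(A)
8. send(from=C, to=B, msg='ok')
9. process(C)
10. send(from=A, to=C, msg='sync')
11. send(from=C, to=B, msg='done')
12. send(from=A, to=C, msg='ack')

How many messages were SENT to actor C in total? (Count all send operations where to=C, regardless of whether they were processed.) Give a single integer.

Answer: 4

Derivation:
After 1 (send(from=A, to=B, msg='pong')): A:[] B:[pong] C:[]
After 2 (process(B)): A:[] B:[] C:[]
After 3 (process(B)): A:[] B:[] C:[]
After 4 (process(A)): A:[] B:[] C:[]
After 5 (send(from=B, to=C, msg='bye')): A:[] B:[] C:[bye]
After 6 (send(from=A, to=C, msg='hello')): A:[] B:[] C:[bye,hello]
After 7 (process(A)): A:[] B:[] C:[bye,hello]
After 8 (send(from=C, to=B, msg='ok')): A:[] B:[ok] C:[bye,hello]
After 9 (process(C)): A:[] B:[ok] C:[hello]
After 10 (send(from=A, to=C, msg='sync')): A:[] B:[ok] C:[hello,sync]
After 11 (send(from=C, to=B, msg='done')): A:[] B:[ok,done] C:[hello,sync]
After 12 (send(from=A, to=C, msg='ack')): A:[] B:[ok,done] C:[hello,sync,ack]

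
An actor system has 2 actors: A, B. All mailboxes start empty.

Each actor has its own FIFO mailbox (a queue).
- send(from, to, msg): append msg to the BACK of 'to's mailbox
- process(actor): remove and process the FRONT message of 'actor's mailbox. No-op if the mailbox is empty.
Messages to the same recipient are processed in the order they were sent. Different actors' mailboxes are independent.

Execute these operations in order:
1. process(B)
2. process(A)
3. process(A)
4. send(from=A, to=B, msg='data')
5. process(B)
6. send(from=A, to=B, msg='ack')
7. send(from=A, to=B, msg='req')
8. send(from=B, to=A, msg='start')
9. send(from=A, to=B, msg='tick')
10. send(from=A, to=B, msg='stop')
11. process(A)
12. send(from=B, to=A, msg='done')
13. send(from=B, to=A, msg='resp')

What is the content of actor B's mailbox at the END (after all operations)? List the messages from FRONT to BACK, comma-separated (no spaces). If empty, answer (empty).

Answer: ack,req,tick,stop

Derivation:
After 1 (process(B)): A:[] B:[]
After 2 (process(A)): A:[] B:[]
After 3 (process(A)): A:[] B:[]
After 4 (send(from=A, to=B, msg='data')): A:[] B:[data]
After 5 (process(B)): A:[] B:[]
After 6 (send(from=A, to=B, msg='ack')): A:[] B:[ack]
After 7 (send(from=A, to=B, msg='req')): A:[] B:[ack,req]
After 8 (send(from=B, to=A, msg='start')): A:[start] B:[ack,req]
After 9 (send(from=A, to=B, msg='tick')): A:[start] B:[ack,req,tick]
After 10 (send(from=A, to=B, msg='stop')): A:[start] B:[ack,req,tick,stop]
After 11 (process(A)): A:[] B:[ack,req,tick,stop]
After 12 (send(from=B, to=A, msg='done')): A:[done] B:[ack,req,tick,stop]
After 13 (send(from=B, to=A, msg='resp')): A:[done,resp] B:[ack,req,tick,stop]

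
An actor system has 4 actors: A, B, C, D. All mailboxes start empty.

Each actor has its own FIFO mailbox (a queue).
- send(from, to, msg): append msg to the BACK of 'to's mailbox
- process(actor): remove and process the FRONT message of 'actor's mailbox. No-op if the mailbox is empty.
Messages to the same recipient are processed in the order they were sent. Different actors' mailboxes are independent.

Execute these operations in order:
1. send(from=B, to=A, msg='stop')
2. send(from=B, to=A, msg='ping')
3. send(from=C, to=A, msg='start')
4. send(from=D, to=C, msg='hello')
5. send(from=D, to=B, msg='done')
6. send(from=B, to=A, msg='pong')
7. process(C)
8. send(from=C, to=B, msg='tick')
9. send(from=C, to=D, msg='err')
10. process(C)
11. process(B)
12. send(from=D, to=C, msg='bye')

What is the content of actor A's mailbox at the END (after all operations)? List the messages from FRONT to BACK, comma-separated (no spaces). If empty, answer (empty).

Answer: stop,ping,start,pong

Derivation:
After 1 (send(from=B, to=A, msg='stop')): A:[stop] B:[] C:[] D:[]
After 2 (send(from=B, to=A, msg='ping')): A:[stop,ping] B:[] C:[] D:[]
After 3 (send(from=C, to=A, msg='start')): A:[stop,ping,start] B:[] C:[] D:[]
After 4 (send(from=D, to=C, msg='hello')): A:[stop,ping,start] B:[] C:[hello] D:[]
After 5 (send(from=D, to=B, msg='done')): A:[stop,ping,start] B:[done] C:[hello] D:[]
After 6 (send(from=B, to=A, msg='pong')): A:[stop,ping,start,pong] B:[done] C:[hello] D:[]
After 7 (process(C)): A:[stop,ping,start,pong] B:[done] C:[] D:[]
After 8 (send(from=C, to=B, msg='tick')): A:[stop,ping,start,pong] B:[done,tick] C:[] D:[]
After 9 (send(from=C, to=D, msg='err')): A:[stop,ping,start,pong] B:[done,tick] C:[] D:[err]
After 10 (process(C)): A:[stop,ping,start,pong] B:[done,tick] C:[] D:[err]
After 11 (process(B)): A:[stop,ping,start,pong] B:[tick] C:[] D:[err]
After 12 (send(from=D, to=C, msg='bye')): A:[stop,ping,start,pong] B:[tick] C:[bye] D:[err]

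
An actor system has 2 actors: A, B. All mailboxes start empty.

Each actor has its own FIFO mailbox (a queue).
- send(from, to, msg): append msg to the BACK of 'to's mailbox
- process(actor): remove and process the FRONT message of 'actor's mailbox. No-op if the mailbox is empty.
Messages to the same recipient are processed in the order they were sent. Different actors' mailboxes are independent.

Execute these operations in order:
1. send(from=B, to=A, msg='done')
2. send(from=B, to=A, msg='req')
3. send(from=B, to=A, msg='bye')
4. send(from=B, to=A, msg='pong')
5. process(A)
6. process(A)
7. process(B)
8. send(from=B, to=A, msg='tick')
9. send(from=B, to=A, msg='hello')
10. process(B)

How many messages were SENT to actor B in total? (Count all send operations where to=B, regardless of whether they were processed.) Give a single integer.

After 1 (send(from=B, to=A, msg='done')): A:[done] B:[]
After 2 (send(from=B, to=A, msg='req')): A:[done,req] B:[]
After 3 (send(from=B, to=A, msg='bye')): A:[done,req,bye] B:[]
After 4 (send(from=B, to=A, msg='pong')): A:[done,req,bye,pong] B:[]
After 5 (process(A)): A:[req,bye,pong] B:[]
After 6 (process(A)): A:[bye,pong] B:[]
After 7 (process(B)): A:[bye,pong] B:[]
After 8 (send(from=B, to=A, msg='tick')): A:[bye,pong,tick] B:[]
After 9 (send(from=B, to=A, msg='hello')): A:[bye,pong,tick,hello] B:[]
After 10 (process(B)): A:[bye,pong,tick,hello] B:[]

Answer: 0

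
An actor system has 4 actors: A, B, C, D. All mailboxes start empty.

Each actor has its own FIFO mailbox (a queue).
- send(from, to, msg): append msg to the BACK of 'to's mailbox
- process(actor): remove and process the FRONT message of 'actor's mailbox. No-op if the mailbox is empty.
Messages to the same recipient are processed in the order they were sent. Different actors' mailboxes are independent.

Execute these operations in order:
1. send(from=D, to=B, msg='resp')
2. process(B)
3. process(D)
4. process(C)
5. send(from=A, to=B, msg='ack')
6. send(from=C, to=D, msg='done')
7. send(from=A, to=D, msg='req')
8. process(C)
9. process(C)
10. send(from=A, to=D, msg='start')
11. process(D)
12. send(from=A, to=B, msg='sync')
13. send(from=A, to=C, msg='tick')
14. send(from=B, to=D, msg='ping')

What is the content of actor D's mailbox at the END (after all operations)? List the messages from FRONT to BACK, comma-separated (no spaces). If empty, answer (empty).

Answer: req,start,ping

Derivation:
After 1 (send(from=D, to=B, msg='resp')): A:[] B:[resp] C:[] D:[]
After 2 (process(B)): A:[] B:[] C:[] D:[]
After 3 (process(D)): A:[] B:[] C:[] D:[]
After 4 (process(C)): A:[] B:[] C:[] D:[]
After 5 (send(from=A, to=B, msg='ack')): A:[] B:[ack] C:[] D:[]
After 6 (send(from=C, to=D, msg='done')): A:[] B:[ack] C:[] D:[done]
After 7 (send(from=A, to=D, msg='req')): A:[] B:[ack] C:[] D:[done,req]
After 8 (process(C)): A:[] B:[ack] C:[] D:[done,req]
After 9 (process(C)): A:[] B:[ack] C:[] D:[done,req]
After 10 (send(from=A, to=D, msg='start')): A:[] B:[ack] C:[] D:[done,req,start]
After 11 (process(D)): A:[] B:[ack] C:[] D:[req,start]
After 12 (send(from=A, to=B, msg='sync')): A:[] B:[ack,sync] C:[] D:[req,start]
After 13 (send(from=A, to=C, msg='tick')): A:[] B:[ack,sync] C:[tick] D:[req,start]
After 14 (send(from=B, to=D, msg='ping')): A:[] B:[ack,sync] C:[tick] D:[req,start,ping]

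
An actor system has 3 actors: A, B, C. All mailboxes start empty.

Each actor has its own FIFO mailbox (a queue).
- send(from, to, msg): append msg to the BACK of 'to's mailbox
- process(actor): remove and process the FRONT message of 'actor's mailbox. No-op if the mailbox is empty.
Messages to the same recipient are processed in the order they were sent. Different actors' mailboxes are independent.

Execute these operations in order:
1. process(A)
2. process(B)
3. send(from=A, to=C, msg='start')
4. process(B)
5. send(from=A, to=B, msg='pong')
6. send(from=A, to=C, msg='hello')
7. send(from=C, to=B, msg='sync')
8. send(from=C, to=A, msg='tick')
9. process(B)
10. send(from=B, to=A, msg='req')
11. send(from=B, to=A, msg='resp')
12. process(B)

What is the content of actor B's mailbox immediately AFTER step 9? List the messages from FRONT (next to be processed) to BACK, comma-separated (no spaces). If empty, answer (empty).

After 1 (process(A)): A:[] B:[] C:[]
After 2 (process(B)): A:[] B:[] C:[]
After 3 (send(from=A, to=C, msg='start')): A:[] B:[] C:[start]
After 4 (process(B)): A:[] B:[] C:[start]
After 5 (send(from=A, to=B, msg='pong')): A:[] B:[pong] C:[start]
After 6 (send(from=A, to=C, msg='hello')): A:[] B:[pong] C:[start,hello]
After 7 (send(from=C, to=B, msg='sync')): A:[] B:[pong,sync] C:[start,hello]
After 8 (send(from=C, to=A, msg='tick')): A:[tick] B:[pong,sync] C:[start,hello]
After 9 (process(B)): A:[tick] B:[sync] C:[start,hello]

sync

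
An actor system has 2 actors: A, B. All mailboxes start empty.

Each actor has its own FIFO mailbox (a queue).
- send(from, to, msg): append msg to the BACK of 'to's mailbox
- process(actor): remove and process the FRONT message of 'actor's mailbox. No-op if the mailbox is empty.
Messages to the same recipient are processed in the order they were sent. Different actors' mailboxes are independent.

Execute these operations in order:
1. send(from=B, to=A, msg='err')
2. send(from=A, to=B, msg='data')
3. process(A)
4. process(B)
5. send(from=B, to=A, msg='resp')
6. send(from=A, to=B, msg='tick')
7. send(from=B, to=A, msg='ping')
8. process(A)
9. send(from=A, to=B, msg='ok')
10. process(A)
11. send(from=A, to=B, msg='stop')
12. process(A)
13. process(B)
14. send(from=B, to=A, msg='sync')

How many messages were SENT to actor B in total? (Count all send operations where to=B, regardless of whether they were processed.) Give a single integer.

Answer: 4

Derivation:
After 1 (send(from=B, to=A, msg='err')): A:[err] B:[]
After 2 (send(from=A, to=B, msg='data')): A:[err] B:[data]
After 3 (process(A)): A:[] B:[data]
After 4 (process(B)): A:[] B:[]
After 5 (send(from=B, to=A, msg='resp')): A:[resp] B:[]
After 6 (send(from=A, to=B, msg='tick')): A:[resp] B:[tick]
After 7 (send(from=B, to=A, msg='ping')): A:[resp,ping] B:[tick]
After 8 (process(A)): A:[ping] B:[tick]
After 9 (send(from=A, to=B, msg='ok')): A:[ping] B:[tick,ok]
After 10 (process(A)): A:[] B:[tick,ok]
After 11 (send(from=A, to=B, msg='stop')): A:[] B:[tick,ok,stop]
After 12 (process(A)): A:[] B:[tick,ok,stop]
After 13 (process(B)): A:[] B:[ok,stop]
After 14 (send(from=B, to=A, msg='sync')): A:[sync] B:[ok,stop]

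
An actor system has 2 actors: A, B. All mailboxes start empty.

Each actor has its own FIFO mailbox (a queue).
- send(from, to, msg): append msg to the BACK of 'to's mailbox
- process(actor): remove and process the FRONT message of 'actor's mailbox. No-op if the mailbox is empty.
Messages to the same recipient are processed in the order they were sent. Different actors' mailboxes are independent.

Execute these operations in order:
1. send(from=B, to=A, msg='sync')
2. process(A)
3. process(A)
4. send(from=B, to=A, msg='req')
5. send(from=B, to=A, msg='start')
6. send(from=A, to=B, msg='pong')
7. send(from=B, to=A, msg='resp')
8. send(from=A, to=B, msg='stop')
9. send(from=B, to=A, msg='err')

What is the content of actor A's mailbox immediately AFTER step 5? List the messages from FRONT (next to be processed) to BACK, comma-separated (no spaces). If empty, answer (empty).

After 1 (send(from=B, to=A, msg='sync')): A:[sync] B:[]
After 2 (process(A)): A:[] B:[]
After 3 (process(A)): A:[] B:[]
After 4 (send(from=B, to=A, msg='req')): A:[req] B:[]
After 5 (send(from=B, to=A, msg='start')): A:[req,start] B:[]

req,start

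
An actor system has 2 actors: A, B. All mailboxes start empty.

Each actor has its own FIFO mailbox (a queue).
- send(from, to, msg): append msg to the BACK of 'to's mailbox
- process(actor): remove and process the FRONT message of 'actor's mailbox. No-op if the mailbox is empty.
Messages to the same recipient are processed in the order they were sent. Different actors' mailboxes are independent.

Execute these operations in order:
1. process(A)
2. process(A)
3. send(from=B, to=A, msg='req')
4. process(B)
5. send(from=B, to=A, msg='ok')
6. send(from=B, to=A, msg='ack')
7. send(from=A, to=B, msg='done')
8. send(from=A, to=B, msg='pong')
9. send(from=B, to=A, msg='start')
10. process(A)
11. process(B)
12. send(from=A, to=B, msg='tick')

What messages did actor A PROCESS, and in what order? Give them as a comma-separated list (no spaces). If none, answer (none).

After 1 (process(A)): A:[] B:[]
After 2 (process(A)): A:[] B:[]
After 3 (send(from=B, to=A, msg='req')): A:[req] B:[]
After 4 (process(B)): A:[req] B:[]
After 5 (send(from=B, to=A, msg='ok')): A:[req,ok] B:[]
After 6 (send(from=B, to=A, msg='ack')): A:[req,ok,ack] B:[]
After 7 (send(from=A, to=B, msg='done')): A:[req,ok,ack] B:[done]
After 8 (send(from=A, to=B, msg='pong')): A:[req,ok,ack] B:[done,pong]
After 9 (send(from=B, to=A, msg='start')): A:[req,ok,ack,start] B:[done,pong]
After 10 (process(A)): A:[ok,ack,start] B:[done,pong]
After 11 (process(B)): A:[ok,ack,start] B:[pong]
After 12 (send(from=A, to=B, msg='tick')): A:[ok,ack,start] B:[pong,tick]

Answer: req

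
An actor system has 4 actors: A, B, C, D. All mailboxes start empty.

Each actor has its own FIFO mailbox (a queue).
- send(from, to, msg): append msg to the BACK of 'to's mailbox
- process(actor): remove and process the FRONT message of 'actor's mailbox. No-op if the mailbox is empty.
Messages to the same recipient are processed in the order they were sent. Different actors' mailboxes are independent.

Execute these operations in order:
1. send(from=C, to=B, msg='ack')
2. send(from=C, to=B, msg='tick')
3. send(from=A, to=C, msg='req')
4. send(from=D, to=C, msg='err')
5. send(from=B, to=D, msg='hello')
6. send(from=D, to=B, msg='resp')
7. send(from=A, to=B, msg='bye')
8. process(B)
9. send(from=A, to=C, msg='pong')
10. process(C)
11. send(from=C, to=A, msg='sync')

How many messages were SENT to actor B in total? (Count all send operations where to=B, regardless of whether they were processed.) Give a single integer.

Answer: 4

Derivation:
After 1 (send(from=C, to=B, msg='ack')): A:[] B:[ack] C:[] D:[]
After 2 (send(from=C, to=B, msg='tick')): A:[] B:[ack,tick] C:[] D:[]
After 3 (send(from=A, to=C, msg='req')): A:[] B:[ack,tick] C:[req] D:[]
After 4 (send(from=D, to=C, msg='err')): A:[] B:[ack,tick] C:[req,err] D:[]
After 5 (send(from=B, to=D, msg='hello')): A:[] B:[ack,tick] C:[req,err] D:[hello]
After 6 (send(from=D, to=B, msg='resp')): A:[] B:[ack,tick,resp] C:[req,err] D:[hello]
After 7 (send(from=A, to=B, msg='bye')): A:[] B:[ack,tick,resp,bye] C:[req,err] D:[hello]
After 8 (process(B)): A:[] B:[tick,resp,bye] C:[req,err] D:[hello]
After 9 (send(from=A, to=C, msg='pong')): A:[] B:[tick,resp,bye] C:[req,err,pong] D:[hello]
After 10 (process(C)): A:[] B:[tick,resp,bye] C:[err,pong] D:[hello]
After 11 (send(from=C, to=A, msg='sync')): A:[sync] B:[tick,resp,bye] C:[err,pong] D:[hello]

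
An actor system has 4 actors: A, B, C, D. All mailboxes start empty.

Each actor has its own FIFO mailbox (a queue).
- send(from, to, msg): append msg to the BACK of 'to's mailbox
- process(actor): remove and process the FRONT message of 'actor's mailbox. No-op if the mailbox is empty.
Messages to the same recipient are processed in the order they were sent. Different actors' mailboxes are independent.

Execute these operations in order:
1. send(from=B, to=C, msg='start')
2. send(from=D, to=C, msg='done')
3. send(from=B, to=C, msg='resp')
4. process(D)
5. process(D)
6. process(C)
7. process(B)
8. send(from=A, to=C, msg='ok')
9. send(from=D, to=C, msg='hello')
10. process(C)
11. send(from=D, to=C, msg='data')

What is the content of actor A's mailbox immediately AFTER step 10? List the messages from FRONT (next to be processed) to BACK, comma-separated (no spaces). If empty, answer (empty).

After 1 (send(from=B, to=C, msg='start')): A:[] B:[] C:[start] D:[]
After 2 (send(from=D, to=C, msg='done')): A:[] B:[] C:[start,done] D:[]
After 3 (send(from=B, to=C, msg='resp')): A:[] B:[] C:[start,done,resp] D:[]
After 4 (process(D)): A:[] B:[] C:[start,done,resp] D:[]
After 5 (process(D)): A:[] B:[] C:[start,done,resp] D:[]
After 6 (process(C)): A:[] B:[] C:[done,resp] D:[]
After 7 (process(B)): A:[] B:[] C:[done,resp] D:[]
After 8 (send(from=A, to=C, msg='ok')): A:[] B:[] C:[done,resp,ok] D:[]
After 9 (send(from=D, to=C, msg='hello')): A:[] B:[] C:[done,resp,ok,hello] D:[]
After 10 (process(C)): A:[] B:[] C:[resp,ok,hello] D:[]

(empty)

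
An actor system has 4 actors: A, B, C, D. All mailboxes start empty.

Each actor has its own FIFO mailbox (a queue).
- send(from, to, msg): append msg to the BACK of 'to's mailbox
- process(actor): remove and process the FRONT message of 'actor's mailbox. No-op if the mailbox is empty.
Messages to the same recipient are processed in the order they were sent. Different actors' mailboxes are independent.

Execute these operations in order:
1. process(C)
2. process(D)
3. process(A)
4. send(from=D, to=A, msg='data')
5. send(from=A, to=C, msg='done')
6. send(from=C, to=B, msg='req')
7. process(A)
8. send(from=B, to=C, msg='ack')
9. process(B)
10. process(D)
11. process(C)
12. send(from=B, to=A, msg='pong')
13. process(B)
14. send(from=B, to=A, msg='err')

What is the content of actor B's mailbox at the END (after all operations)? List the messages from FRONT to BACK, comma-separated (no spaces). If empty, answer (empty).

After 1 (process(C)): A:[] B:[] C:[] D:[]
After 2 (process(D)): A:[] B:[] C:[] D:[]
After 3 (process(A)): A:[] B:[] C:[] D:[]
After 4 (send(from=D, to=A, msg='data')): A:[data] B:[] C:[] D:[]
After 5 (send(from=A, to=C, msg='done')): A:[data] B:[] C:[done] D:[]
After 6 (send(from=C, to=B, msg='req')): A:[data] B:[req] C:[done] D:[]
After 7 (process(A)): A:[] B:[req] C:[done] D:[]
After 8 (send(from=B, to=C, msg='ack')): A:[] B:[req] C:[done,ack] D:[]
After 9 (process(B)): A:[] B:[] C:[done,ack] D:[]
After 10 (process(D)): A:[] B:[] C:[done,ack] D:[]
After 11 (process(C)): A:[] B:[] C:[ack] D:[]
After 12 (send(from=B, to=A, msg='pong')): A:[pong] B:[] C:[ack] D:[]
After 13 (process(B)): A:[pong] B:[] C:[ack] D:[]
After 14 (send(from=B, to=A, msg='err')): A:[pong,err] B:[] C:[ack] D:[]

Answer: (empty)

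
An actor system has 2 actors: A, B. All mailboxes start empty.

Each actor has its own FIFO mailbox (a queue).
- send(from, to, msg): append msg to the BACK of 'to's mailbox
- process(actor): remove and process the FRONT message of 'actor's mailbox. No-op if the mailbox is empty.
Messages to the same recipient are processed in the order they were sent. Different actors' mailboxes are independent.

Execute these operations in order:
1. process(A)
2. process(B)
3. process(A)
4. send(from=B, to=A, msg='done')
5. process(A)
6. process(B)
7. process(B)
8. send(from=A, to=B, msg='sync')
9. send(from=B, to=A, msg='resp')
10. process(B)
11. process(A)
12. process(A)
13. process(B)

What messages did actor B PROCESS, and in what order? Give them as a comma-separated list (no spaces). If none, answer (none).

Answer: sync

Derivation:
After 1 (process(A)): A:[] B:[]
After 2 (process(B)): A:[] B:[]
After 3 (process(A)): A:[] B:[]
After 4 (send(from=B, to=A, msg='done')): A:[done] B:[]
After 5 (process(A)): A:[] B:[]
After 6 (process(B)): A:[] B:[]
After 7 (process(B)): A:[] B:[]
After 8 (send(from=A, to=B, msg='sync')): A:[] B:[sync]
After 9 (send(from=B, to=A, msg='resp')): A:[resp] B:[sync]
After 10 (process(B)): A:[resp] B:[]
After 11 (process(A)): A:[] B:[]
After 12 (process(A)): A:[] B:[]
After 13 (process(B)): A:[] B:[]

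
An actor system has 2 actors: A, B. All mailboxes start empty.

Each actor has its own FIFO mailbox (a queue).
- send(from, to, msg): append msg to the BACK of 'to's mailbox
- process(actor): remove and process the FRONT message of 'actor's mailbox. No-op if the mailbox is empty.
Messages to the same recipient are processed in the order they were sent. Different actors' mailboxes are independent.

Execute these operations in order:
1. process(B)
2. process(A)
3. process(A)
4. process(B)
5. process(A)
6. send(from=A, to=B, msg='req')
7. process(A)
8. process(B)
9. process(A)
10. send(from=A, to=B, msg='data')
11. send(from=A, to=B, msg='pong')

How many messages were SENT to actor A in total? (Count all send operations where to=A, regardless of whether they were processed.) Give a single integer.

After 1 (process(B)): A:[] B:[]
After 2 (process(A)): A:[] B:[]
After 3 (process(A)): A:[] B:[]
After 4 (process(B)): A:[] B:[]
After 5 (process(A)): A:[] B:[]
After 6 (send(from=A, to=B, msg='req')): A:[] B:[req]
After 7 (process(A)): A:[] B:[req]
After 8 (process(B)): A:[] B:[]
After 9 (process(A)): A:[] B:[]
After 10 (send(from=A, to=B, msg='data')): A:[] B:[data]
After 11 (send(from=A, to=B, msg='pong')): A:[] B:[data,pong]

Answer: 0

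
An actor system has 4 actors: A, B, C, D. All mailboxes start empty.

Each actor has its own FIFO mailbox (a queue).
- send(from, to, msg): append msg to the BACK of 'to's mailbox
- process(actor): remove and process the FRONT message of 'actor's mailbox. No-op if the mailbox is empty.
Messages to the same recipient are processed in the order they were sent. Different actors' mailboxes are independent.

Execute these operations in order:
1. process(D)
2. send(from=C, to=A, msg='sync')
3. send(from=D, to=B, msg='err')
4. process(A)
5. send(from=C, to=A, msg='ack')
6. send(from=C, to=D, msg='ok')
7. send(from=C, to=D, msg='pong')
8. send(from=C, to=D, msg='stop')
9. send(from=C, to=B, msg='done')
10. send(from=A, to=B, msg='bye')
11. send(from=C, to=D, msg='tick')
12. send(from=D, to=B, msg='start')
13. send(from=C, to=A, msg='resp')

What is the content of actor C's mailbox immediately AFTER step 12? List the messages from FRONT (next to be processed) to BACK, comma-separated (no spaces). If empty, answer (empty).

After 1 (process(D)): A:[] B:[] C:[] D:[]
After 2 (send(from=C, to=A, msg='sync')): A:[sync] B:[] C:[] D:[]
After 3 (send(from=D, to=B, msg='err')): A:[sync] B:[err] C:[] D:[]
After 4 (process(A)): A:[] B:[err] C:[] D:[]
After 5 (send(from=C, to=A, msg='ack')): A:[ack] B:[err] C:[] D:[]
After 6 (send(from=C, to=D, msg='ok')): A:[ack] B:[err] C:[] D:[ok]
After 7 (send(from=C, to=D, msg='pong')): A:[ack] B:[err] C:[] D:[ok,pong]
After 8 (send(from=C, to=D, msg='stop')): A:[ack] B:[err] C:[] D:[ok,pong,stop]
After 9 (send(from=C, to=B, msg='done')): A:[ack] B:[err,done] C:[] D:[ok,pong,stop]
After 10 (send(from=A, to=B, msg='bye')): A:[ack] B:[err,done,bye] C:[] D:[ok,pong,stop]
After 11 (send(from=C, to=D, msg='tick')): A:[ack] B:[err,done,bye] C:[] D:[ok,pong,stop,tick]
After 12 (send(from=D, to=B, msg='start')): A:[ack] B:[err,done,bye,start] C:[] D:[ok,pong,stop,tick]

(empty)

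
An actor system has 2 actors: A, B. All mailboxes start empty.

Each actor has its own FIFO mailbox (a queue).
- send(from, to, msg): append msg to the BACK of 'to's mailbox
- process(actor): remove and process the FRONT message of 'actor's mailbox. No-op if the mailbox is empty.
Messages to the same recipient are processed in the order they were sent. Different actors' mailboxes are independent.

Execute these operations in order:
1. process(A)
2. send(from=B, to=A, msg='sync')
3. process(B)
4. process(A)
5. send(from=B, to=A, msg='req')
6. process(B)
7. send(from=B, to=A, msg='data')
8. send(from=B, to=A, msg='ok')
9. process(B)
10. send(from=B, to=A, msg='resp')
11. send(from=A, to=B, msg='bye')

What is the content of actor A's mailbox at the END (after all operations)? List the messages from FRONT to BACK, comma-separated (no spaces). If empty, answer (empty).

After 1 (process(A)): A:[] B:[]
After 2 (send(from=B, to=A, msg='sync')): A:[sync] B:[]
After 3 (process(B)): A:[sync] B:[]
After 4 (process(A)): A:[] B:[]
After 5 (send(from=B, to=A, msg='req')): A:[req] B:[]
After 6 (process(B)): A:[req] B:[]
After 7 (send(from=B, to=A, msg='data')): A:[req,data] B:[]
After 8 (send(from=B, to=A, msg='ok')): A:[req,data,ok] B:[]
After 9 (process(B)): A:[req,data,ok] B:[]
After 10 (send(from=B, to=A, msg='resp')): A:[req,data,ok,resp] B:[]
After 11 (send(from=A, to=B, msg='bye')): A:[req,data,ok,resp] B:[bye]

Answer: req,data,ok,resp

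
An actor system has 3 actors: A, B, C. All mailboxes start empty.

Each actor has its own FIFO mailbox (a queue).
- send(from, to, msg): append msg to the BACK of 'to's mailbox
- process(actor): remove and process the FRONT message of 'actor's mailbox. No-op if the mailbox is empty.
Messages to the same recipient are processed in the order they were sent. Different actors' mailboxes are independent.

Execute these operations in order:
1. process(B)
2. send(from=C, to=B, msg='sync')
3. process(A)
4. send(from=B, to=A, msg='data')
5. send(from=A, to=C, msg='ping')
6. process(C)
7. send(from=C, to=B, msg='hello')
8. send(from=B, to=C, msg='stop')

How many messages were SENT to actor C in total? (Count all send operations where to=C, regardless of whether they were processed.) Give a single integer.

Answer: 2

Derivation:
After 1 (process(B)): A:[] B:[] C:[]
After 2 (send(from=C, to=B, msg='sync')): A:[] B:[sync] C:[]
After 3 (process(A)): A:[] B:[sync] C:[]
After 4 (send(from=B, to=A, msg='data')): A:[data] B:[sync] C:[]
After 5 (send(from=A, to=C, msg='ping')): A:[data] B:[sync] C:[ping]
After 6 (process(C)): A:[data] B:[sync] C:[]
After 7 (send(from=C, to=B, msg='hello')): A:[data] B:[sync,hello] C:[]
After 8 (send(from=B, to=C, msg='stop')): A:[data] B:[sync,hello] C:[stop]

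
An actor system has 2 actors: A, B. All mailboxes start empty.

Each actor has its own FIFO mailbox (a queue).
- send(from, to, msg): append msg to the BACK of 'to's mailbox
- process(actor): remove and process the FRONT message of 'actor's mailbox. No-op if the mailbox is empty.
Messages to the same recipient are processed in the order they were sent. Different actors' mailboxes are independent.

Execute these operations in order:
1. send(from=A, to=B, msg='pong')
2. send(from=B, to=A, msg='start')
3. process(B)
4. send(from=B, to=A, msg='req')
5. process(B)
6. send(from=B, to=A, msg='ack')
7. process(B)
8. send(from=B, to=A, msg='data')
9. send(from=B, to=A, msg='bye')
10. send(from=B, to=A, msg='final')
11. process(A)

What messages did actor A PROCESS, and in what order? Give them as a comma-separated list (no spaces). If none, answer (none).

Answer: start

Derivation:
After 1 (send(from=A, to=B, msg='pong')): A:[] B:[pong]
After 2 (send(from=B, to=A, msg='start')): A:[start] B:[pong]
After 3 (process(B)): A:[start] B:[]
After 4 (send(from=B, to=A, msg='req')): A:[start,req] B:[]
After 5 (process(B)): A:[start,req] B:[]
After 6 (send(from=B, to=A, msg='ack')): A:[start,req,ack] B:[]
After 7 (process(B)): A:[start,req,ack] B:[]
After 8 (send(from=B, to=A, msg='data')): A:[start,req,ack,data] B:[]
After 9 (send(from=B, to=A, msg='bye')): A:[start,req,ack,data,bye] B:[]
After 10 (send(from=B, to=A, msg='final')): A:[start,req,ack,data,bye,final] B:[]
After 11 (process(A)): A:[req,ack,data,bye,final] B:[]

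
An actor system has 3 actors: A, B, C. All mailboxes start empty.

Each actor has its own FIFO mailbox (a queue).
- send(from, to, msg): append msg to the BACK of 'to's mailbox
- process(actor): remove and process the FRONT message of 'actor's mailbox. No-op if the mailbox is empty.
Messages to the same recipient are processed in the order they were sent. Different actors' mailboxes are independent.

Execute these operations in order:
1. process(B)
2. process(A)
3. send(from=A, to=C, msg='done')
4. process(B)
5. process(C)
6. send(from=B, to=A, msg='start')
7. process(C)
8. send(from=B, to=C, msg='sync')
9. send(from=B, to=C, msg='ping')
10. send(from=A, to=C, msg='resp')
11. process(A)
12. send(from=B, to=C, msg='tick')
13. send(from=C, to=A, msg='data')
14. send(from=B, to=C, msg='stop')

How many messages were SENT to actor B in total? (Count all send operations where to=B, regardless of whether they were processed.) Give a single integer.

Answer: 0

Derivation:
After 1 (process(B)): A:[] B:[] C:[]
After 2 (process(A)): A:[] B:[] C:[]
After 3 (send(from=A, to=C, msg='done')): A:[] B:[] C:[done]
After 4 (process(B)): A:[] B:[] C:[done]
After 5 (process(C)): A:[] B:[] C:[]
After 6 (send(from=B, to=A, msg='start')): A:[start] B:[] C:[]
After 7 (process(C)): A:[start] B:[] C:[]
After 8 (send(from=B, to=C, msg='sync')): A:[start] B:[] C:[sync]
After 9 (send(from=B, to=C, msg='ping')): A:[start] B:[] C:[sync,ping]
After 10 (send(from=A, to=C, msg='resp')): A:[start] B:[] C:[sync,ping,resp]
After 11 (process(A)): A:[] B:[] C:[sync,ping,resp]
After 12 (send(from=B, to=C, msg='tick')): A:[] B:[] C:[sync,ping,resp,tick]
After 13 (send(from=C, to=A, msg='data')): A:[data] B:[] C:[sync,ping,resp,tick]
After 14 (send(from=B, to=C, msg='stop')): A:[data] B:[] C:[sync,ping,resp,tick,stop]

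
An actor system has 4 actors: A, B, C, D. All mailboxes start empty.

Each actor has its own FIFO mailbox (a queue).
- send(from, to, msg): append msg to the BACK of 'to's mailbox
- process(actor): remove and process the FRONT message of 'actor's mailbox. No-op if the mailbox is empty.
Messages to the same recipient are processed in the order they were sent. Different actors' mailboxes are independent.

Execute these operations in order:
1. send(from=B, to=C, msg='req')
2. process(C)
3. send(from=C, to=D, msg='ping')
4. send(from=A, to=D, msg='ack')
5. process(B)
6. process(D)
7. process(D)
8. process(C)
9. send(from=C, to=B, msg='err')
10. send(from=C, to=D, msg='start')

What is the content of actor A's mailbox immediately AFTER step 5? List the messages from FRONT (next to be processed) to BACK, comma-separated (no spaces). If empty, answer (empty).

After 1 (send(from=B, to=C, msg='req')): A:[] B:[] C:[req] D:[]
After 2 (process(C)): A:[] B:[] C:[] D:[]
After 3 (send(from=C, to=D, msg='ping')): A:[] B:[] C:[] D:[ping]
After 4 (send(from=A, to=D, msg='ack')): A:[] B:[] C:[] D:[ping,ack]
After 5 (process(B)): A:[] B:[] C:[] D:[ping,ack]

(empty)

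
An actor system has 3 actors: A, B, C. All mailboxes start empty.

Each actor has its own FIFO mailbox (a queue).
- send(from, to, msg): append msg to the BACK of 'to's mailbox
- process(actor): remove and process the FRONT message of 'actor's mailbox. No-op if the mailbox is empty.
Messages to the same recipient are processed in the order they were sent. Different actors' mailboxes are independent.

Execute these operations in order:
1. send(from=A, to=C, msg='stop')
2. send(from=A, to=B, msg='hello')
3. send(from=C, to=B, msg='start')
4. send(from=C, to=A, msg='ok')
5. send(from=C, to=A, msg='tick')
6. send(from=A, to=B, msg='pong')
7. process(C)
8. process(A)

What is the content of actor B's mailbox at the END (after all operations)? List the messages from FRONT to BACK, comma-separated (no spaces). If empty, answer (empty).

After 1 (send(from=A, to=C, msg='stop')): A:[] B:[] C:[stop]
After 2 (send(from=A, to=B, msg='hello')): A:[] B:[hello] C:[stop]
After 3 (send(from=C, to=B, msg='start')): A:[] B:[hello,start] C:[stop]
After 4 (send(from=C, to=A, msg='ok')): A:[ok] B:[hello,start] C:[stop]
After 5 (send(from=C, to=A, msg='tick')): A:[ok,tick] B:[hello,start] C:[stop]
After 6 (send(from=A, to=B, msg='pong')): A:[ok,tick] B:[hello,start,pong] C:[stop]
After 7 (process(C)): A:[ok,tick] B:[hello,start,pong] C:[]
After 8 (process(A)): A:[tick] B:[hello,start,pong] C:[]

Answer: hello,start,pong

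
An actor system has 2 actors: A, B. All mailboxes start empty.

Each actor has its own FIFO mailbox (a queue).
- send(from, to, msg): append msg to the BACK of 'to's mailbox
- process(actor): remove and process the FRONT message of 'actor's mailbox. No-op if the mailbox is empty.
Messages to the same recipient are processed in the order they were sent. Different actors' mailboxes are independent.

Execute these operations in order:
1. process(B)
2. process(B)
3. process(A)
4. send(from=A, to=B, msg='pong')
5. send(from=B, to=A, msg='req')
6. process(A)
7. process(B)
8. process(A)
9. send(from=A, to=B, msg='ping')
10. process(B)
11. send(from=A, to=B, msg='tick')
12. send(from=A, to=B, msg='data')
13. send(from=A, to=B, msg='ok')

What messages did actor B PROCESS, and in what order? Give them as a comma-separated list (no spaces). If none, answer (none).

Answer: pong,ping

Derivation:
After 1 (process(B)): A:[] B:[]
After 2 (process(B)): A:[] B:[]
After 3 (process(A)): A:[] B:[]
After 4 (send(from=A, to=B, msg='pong')): A:[] B:[pong]
After 5 (send(from=B, to=A, msg='req')): A:[req] B:[pong]
After 6 (process(A)): A:[] B:[pong]
After 7 (process(B)): A:[] B:[]
After 8 (process(A)): A:[] B:[]
After 9 (send(from=A, to=B, msg='ping')): A:[] B:[ping]
After 10 (process(B)): A:[] B:[]
After 11 (send(from=A, to=B, msg='tick')): A:[] B:[tick]
After 12 (send(from=A, to=B, msg='data')): A:[] B:[tick,data]
After 13 (send(from=A, to=B, msg='ok')): A:[] B:[tick,data,ok]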